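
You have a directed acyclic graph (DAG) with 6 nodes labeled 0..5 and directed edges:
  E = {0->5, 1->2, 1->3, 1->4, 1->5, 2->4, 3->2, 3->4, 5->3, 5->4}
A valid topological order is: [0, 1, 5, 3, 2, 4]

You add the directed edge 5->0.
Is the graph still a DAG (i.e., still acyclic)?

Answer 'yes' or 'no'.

Answer: no

Derivation:
Given toposort: [0, 1, 5, 3, 2, 4]
Position of 5: index 2; position of 0: index 0
New edge 5->0: backward (u after v in old order)
Backward edge: old toposort is now invalid. Check if this creates a cycle.
Does 0 already reach 5? Reachable from 0: [0, 2, 3, 4, 5]. YES -> cycle!
Still a DAG? no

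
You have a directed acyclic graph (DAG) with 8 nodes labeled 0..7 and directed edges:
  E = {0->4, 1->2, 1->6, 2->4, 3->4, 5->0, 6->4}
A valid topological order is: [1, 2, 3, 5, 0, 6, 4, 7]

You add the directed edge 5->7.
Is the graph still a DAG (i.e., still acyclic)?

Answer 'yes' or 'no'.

Answer: yes

Derivation:
Given toposort: [1, 2, 3, 5, 0, 6, 4, 7]
Position of 5: index 3; position of 7: index 7
New edge 5->7: forward
Forward edge: respects the existing order. Still a DAG, same toposort still valid.
Still a DAG? yes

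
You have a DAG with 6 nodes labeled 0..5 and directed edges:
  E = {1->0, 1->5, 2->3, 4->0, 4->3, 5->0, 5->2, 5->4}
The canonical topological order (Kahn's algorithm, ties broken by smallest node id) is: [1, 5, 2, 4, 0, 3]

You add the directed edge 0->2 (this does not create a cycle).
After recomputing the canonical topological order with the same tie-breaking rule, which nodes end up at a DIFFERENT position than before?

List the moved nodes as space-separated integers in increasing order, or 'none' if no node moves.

Answer: 0 2 4

Derivation:
Old toposort: [1, 5, 2, 4, 0, 3]
Added edge 0->2
Recompute Kahn (smallest-id tiebreak):
  initial in-degrees: [3, 0, 2, 2, 1, 1]
  ready (indeg=0): [1]
  pop 1: indeg[0]->2; indeg[5]->0 | ready=[5] | order so far=[1]
  pop 5: indeg[0]->1; indeg[2]->1; indeg[4]->0 | ready=[4] | order so far=[1, 5]
  pop 4: indeg[0]->0; indeg[3]->1 | ready=[0] | order so far=[1, 5, 4]
  pop 0: indeg[2]->0 | ready=[2] | order so far=[1, 5, 4, 0]
  pop 2: indeg[3]->0 | ready=[3] | order so far=[1, 5, 4, 0, 2]
  pop 3: no out-edges | ready=[] | order so far=[1, 5, 4, 0, 2, 3]
New canonical toposort: [1, 5, 4, 0, 2, 3]
Compare positions:
  Node 0: index 4 -> 3 (moved)
  Node 1: index 0 -> 0 (same)
  Node 2: index 2 -> 4 (moved)
  Node 3: index 5 -> 5 (same)
  Node 4: index 3 -> 2 (moved)
  Node 5: index 1 -> 1 (same)
Nodes that changed position: 0 2 4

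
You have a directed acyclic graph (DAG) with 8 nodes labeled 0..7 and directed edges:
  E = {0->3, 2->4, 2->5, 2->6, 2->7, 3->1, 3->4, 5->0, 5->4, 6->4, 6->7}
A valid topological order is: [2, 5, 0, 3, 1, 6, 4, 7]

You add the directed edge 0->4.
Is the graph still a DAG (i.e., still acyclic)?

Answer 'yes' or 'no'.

Answer: yes

Derivation:
Given toposort: [2, 5, 0, 3, 1, 6, 4, 7]
Position of 0: index 2; position of 4: index 6
New edge 0->4: forward
Forward edge: respects the existing order. Still a DAG, same toposort still valid.
Still a DAG? yes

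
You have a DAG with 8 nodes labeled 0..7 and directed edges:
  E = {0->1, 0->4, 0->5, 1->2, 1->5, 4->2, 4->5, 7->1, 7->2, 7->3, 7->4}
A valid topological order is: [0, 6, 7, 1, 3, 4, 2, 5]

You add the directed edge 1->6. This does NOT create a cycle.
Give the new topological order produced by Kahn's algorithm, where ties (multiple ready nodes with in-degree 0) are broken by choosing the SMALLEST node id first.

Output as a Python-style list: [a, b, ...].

Answer: [0, 7, 1, 3, 4, 2, 5, 6]

Derivation:
Old toposort: [0, 6, 7, 1, 3, 4, 2, 5]
Added edge: 1->6
Position of 1 (3) > position of 6 (1). Must reorder: 1 must now come before 6.
Run Kahn's algorithm (break ties by smallest node id):
  initial in-degrees: [0, 2, 3, 1, 2, 3, 1, 0]
  ready (indeg=0): [0, 7]
  pop 0: indeg[1]->1; indeg[4]->1; indeg[5]->2 | ready=[7] | order so far=[0]
  pop 7: indeg[1]->0; indeg[2]->2; indeg[3]->0; indeg[4]->0 | ready=[1, 3, 4] | order so far=[0, 7]
  pop 1: indeg[2]->1; indeg[5]->1; indeg[6]->0 | ready=[3, 4, 6] | order so far=[0, 7, 1]
  pop 3: no out-edges | ready=[4, 6] | order so far=[0, 7, 1, 3]
  pop 4: indeg[2]->0; indeg[5]->0 | ready=[2, 5, 6] | order so far=[0, 7, 1, 3, 4]
  pop 2: no out-edges | ready=[5, 6] | order so far=[0, 7, 1, 3, 4, 2]
  pop 5: no out-edges | ready=[6] | order so far=[0, 7, 1, 3, 4, 2, 5]
  pop 6: no out-edges | ready=[] | order so far=[0, 7, 1, 3, 4, 2, 5, 6]
  Result: [0, 7, 1, 3, 4, 2, 5, 6]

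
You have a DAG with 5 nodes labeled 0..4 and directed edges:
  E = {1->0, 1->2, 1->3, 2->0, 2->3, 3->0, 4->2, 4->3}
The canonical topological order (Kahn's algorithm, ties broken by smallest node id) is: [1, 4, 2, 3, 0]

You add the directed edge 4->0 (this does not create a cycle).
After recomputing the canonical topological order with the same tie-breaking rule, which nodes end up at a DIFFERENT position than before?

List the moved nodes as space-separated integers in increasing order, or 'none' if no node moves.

Answer: none

Derivation:
Old toposort: [1, 4, 2, 3, 0]
Added edge 4->0
Recompute Kahn (smallest-id tiebreak):
  initial in-degrees: [4, 0, 2, 3, 0]
  ready (indeg=0): [1, 4]
  pop 1: indeg[0]->3; indeg[2]->1; indeg[3]->2 | ready=[4] | order so far=[1]
  pop 4: indeg[0]->2; indeg[2]->0; indeg[3]->1 | ready=[2] | order so far=[1, 4]
  pop 2: indeg[0]->1; indeg[3]->0 | ready=[3] | order so far=[1, 4, 2]
  pop 3: indeg[0]->0 | ready=[0] | order so far=[1, 4, 2, 3]
  pop 0: no out-edges | ready=[] | order so far=[1, 4, 2, 3, 0]
New canonical toposort: [1, 4, 2, 3, 0]
Compare positions:
  Node 0: index 4 -> 4 (same)
  Node 1: index 0 -> 0 (same)
  Node 2: index 2 -> 2 (same)
  Node 3: index 3 -> 3 (same)
  Node 4: index 1 -> 1 (same)
Nodes that changed position: none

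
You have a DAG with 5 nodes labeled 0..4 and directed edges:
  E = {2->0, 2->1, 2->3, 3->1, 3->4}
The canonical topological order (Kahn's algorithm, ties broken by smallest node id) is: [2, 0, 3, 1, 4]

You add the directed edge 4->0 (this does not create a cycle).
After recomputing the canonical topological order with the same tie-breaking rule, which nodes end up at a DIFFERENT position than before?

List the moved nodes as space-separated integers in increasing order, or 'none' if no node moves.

Old toposort: [2, 0, 3, 1, 4]
Added edge 4->0
Recompute Kahn (smallest-id tiebreak):
  initial in-degrees: [2, 2, 0, 1, 1]
  ready (indeg=0): [2]
  pop 2: indeg[0]->1; indeg[1]->1; indeg[3]->0 | ready=[3] | order so far=[2]
  pop 3: indeg[1]->0; indeg[4]->0 | ready=[1, 4] | order so far=[2, 3]
  pop 1: no out-edges | ready=[4] | order so far=[2, 3, 1]
  pop 4: indeg[0]->0 | ready=[0] | order so far=[2, 3, 1, 4]
  pop 0: no out-edges | ready=[] | order so far=[2, 3, 1, 4, 0]
New canonical toposort: [2, 3, 1, 4, 0]
Compare positions:
  Node 0: index 1 -> 4 (moved)
  Node 1: index 3 -> 2 (moved)
  Node 2: index 0 -> 0 (same)
  Node 3: index 2 -> 1 (moved)
  Node 4: index 4 -> 3 (moved)
Nodes that changed position: 0 1 3 4

Answer: 0 1 3 4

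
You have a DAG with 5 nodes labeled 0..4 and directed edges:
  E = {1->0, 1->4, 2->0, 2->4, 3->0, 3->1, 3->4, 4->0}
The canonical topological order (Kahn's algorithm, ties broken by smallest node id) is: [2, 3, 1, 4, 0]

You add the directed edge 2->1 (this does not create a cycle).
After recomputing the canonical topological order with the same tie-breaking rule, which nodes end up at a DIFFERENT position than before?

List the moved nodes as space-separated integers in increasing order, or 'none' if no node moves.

Old toposort: [2, 3, 1, 4, 0]
Added edge 2->1
Recompute Kahn (smallest-id tiebreak):
  initial in-degrees: [4, 2, 0, 0, 3]
  ready (indeg=0): [2, 3]
  pop 2: indeg[0]->3; indeg[1]->1; indeg[4]->2 | ready=[3] | order so far=[2]
  pop 3: indeg[0]->2; indeg[1]->0; indeg[4]->1 | ready=[1] | order so far=[2, 3]
  pop 1: indeg[0]->1; indeg[4]->0 | ready=[4] | order so far=[2, 3, 1]
  pop 4: indeg[0]->0 | ready=[0] | order so far=[2, 3, 1, 4]
  pop 0: no out-edges | ready=[] | order so far=[2, 3, 1, 4, 0]
New canonical toposort: [2, 3, 1, 4, 0]
Compare positions:
  Node 0: index 4 -> 4 (same)
  Node 1: index 2 -> 2 (same)
  Node 2: index 0 -> 0 (same)
  Node 3: index 1 -> 1 (same)
  Node 4: index 3 -> 3 (same)
Nodes that changed position: none

Answer: none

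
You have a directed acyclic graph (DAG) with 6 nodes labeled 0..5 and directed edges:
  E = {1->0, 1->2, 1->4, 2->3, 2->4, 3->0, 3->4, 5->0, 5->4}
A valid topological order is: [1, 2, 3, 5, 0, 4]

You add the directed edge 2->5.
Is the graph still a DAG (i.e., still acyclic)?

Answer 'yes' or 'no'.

Given toposort: [1, 2, 3, 5, 0, 4]
Position of 2: index 1; position of 5: index 3
New edge 2->5: forward
Forward edge: respects the existing order. Still a DAG, same toposort still valid.
Still a DAG? yes

Answer: yes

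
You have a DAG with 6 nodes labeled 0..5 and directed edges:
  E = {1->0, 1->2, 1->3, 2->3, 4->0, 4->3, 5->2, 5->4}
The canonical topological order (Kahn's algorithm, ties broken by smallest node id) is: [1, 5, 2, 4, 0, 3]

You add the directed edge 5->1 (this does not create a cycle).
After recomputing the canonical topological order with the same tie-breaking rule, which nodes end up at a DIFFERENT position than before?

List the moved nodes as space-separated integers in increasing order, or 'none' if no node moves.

Old toposort: [1, 5, 2, 4, 0, 3]
Added edge 5->1
Recompute Kahn (smallest-id tiebreak):
  initial in-degrees: [2, 1, 2, 3, 1, 0]
  ready (indeg=0): [5]
  pop 5: indeg[1]->0; indeg[2]->1; indeg[4]->0 | ready=[1, 4] | order so far=[5]
  pop 1: indeg[0]->1; indeg[2]->0; indeg[3]->2 | ready=[2, 4] | order so far=[5, 1]
  pop 2: indeg[3]->1 | ready=[4] | order so far=[5, 1, 2]
  pop 4: indeg[0]->0; indeg[3]->0 | ready=[0, 3] | order so far=[5, 1, 2, 4]
  pop 0: no out-edges | ready=[3] | order so far=[5, 1, 2, 4, 0]
  pop 3: no out-edges | ready=[] | order so far=[5, 1, 2, 4, 0, 3]
New canonical toposort: [5, 1, 2, 4, 0, 3]
Compare positions:
  Node 0: index 4 -> 4 (same)
  Node 1: index 0 -> 1 (moved)
  Node 2: index 2 -> 2 (same)
  Node 3: index 5 -> 5 (same)
  Node 4: index 3 -> 3 (same)
  Node 5: index 1 -> 0 (moved)
Nodes that changed position: 1 5

Answer: 1 5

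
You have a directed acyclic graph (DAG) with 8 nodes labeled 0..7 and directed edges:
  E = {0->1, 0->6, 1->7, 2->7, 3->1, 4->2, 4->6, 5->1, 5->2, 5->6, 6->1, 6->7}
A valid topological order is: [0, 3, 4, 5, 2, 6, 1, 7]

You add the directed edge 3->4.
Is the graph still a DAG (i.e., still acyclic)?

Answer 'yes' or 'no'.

Given toposort: [0, 3, 4, 5, 2, 6, 1, 7]
Position of 3: index 1; position of 4: index 2
New edge 3->4: forward
Forward edge: respects the existing order. Still a DAG, same toposort still valid.
Still a DAG? yes

Answer: yes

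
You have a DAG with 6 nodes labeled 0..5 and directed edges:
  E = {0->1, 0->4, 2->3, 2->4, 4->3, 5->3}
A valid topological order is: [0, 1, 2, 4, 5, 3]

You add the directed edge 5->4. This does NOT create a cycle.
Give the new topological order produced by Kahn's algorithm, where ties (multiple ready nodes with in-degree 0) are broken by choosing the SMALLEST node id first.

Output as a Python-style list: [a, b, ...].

Answer: [0, 1, 2, 5, 4, 3]

Derivation:
Old toposort: [0, 1, 2, 4, 5, 3]
Added edge: 5->4
Position of 5 (4) > position of 4 (3). Must reorder: 5 must now come before 4.
Run Kahn's algorithm (break ties by smallest node id):
  initial in-degrees: [0, 1, 0, 3, 3, 0]
  ready (indeg=0): [0, 2, 5]
  pop 0: indeg[1]->0; indeg[4]->2 | ready=[1, 2, 5] | order so far=[0]
  pop 1: no out-edges | ready=[2, 5] | order so far=[0, 1]
  pop 2: indeg[3]->2; indeg[4]->1 | ready=[5] | order so far=[0, 1, 2]
  pop 5: indeg[3]->1; indeg[4]->0 | ready=[4] | order so far=[0, 1, 2, 5]
  pop 4: indeg[3]->0 | ready=[3] | order so far=[0, 1, 2, 5, 4]
  pop 3: no out-edges | ready=[] | order so far=[0, 1, 2, 5, 4, 3]
  Result: [0, 1, 2, 5, 4, 3]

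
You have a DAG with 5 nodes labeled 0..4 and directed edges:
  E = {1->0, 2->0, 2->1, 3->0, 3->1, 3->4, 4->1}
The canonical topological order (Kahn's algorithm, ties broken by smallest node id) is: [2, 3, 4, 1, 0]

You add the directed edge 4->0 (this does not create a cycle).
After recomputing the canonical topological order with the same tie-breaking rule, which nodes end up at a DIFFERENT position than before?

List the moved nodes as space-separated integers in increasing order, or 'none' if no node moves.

Old toposort: [2, 3, 4, 1, 0]
Added edge 4->0
Recompute Kahn (smallest-id tiebreak):
  initial in-degrees: [4, 3, 0, 0, 1]
  ready (indeg=0): [2, 3]
  pop 2: indeg[0]->3; indeg[1]->2 | ready=[3] | order so far=[2]
  pop 3: indeg[0]->2; indeg[1]->1; indeg[4]->0 | ready=[4] | order so far=[2, 3]
  pop 4: indeg[0]->1; indeg[1]->0 | ready=[1] | order so far=[2, 3, 4]
  pop 1: indeg[0]->0 | ready=[0] | order so far=[2, 3, 4, 1]
  pop 0: no out-edges | ready=[] | order so far=[2, 3, 4, 1, 0]
New canonical toposort: [2, 3, 4, 1, 0]
Compare positions:
  Node 0: index 4 -> 4 (same)
  Node 1: index 3 -> 3 (same)
  Node 2: index 0 -> 0 (same)
  Node 3: index 1 -> 1 (same)
  Node 4: index 2 -> 2 (same)
Nodes that changed position: none

Answer: none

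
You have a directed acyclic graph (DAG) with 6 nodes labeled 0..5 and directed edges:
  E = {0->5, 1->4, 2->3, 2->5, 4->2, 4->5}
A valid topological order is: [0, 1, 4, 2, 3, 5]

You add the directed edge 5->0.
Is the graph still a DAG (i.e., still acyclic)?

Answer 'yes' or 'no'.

Answer: no

Derivation:
Given toposort: [0, 1, 4, 2, 3, 5]
Position of 5: index 5; position of 0: index 0
New edge 5->0: backward (u after v in old order)
Backward edge: old toposort is now invalid. Check if this creates a cycle.
Does 0 already reach 5? Reachable from 0: [0, 5]. YES -> cycle!
Still a DAG? no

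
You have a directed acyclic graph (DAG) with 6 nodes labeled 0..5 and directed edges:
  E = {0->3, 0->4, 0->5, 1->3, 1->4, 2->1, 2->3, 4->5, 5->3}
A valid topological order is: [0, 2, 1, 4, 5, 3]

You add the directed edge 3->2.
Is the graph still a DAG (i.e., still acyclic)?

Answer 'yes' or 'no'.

Answer: no

Derivation:
Given toposort: [0, 2, 1, 4, 5, 3]
Position of 3: index 5; position of 2: index 1
New edge 3->2: backward (u after v in old order)
Backward edge: old toposort is now invalid. Check if this creates a cycle.
Does 2 already reach 3? Reachable from 2: [1, 2, 3, 4, 5]. YES -> cycle!
Still a DAG? no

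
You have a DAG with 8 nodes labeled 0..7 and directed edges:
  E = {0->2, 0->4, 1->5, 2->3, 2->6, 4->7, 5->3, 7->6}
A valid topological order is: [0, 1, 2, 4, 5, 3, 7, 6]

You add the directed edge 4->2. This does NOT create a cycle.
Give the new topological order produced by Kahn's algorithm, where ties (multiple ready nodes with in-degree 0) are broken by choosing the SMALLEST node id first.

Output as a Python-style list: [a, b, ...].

Answer: [0, 1, 4, 2, 5, 3, 7, 6]

Derivation:
Old toposort: [0, 1, 2, 4, 5, 3, 7, 6]
Added edge: 4->2
Position of 4 (3) > position of 2 (2). Must reorder: 4 must now come before 2.
Run Kahn's algorithm (break ties by smallest node id):
  initial in-degrees: [0, 0, 2, 2, 1, 1, 2, 1]
  ready (indeg=0): [0, 1]
  pop 0: indeg[2]->1; indeg[4]->0 | ready=[1, 4] | order so far=[0]
  pop 1: indeg[5]->0 | ready=[4, 5] | order so far=[0, 1]
  pop 4: indeg[2]->0; indeg[7]->0 | ready=[2, 5, 7] | order so far=[0, 1, 4]
  pop 2: indeg[3]->1; indeg[6]->1 | ready=[5, 7] | order so far=[0, 1, 4, 2]
  pop 5: indeg[3]->0 | ready=[3, 7] | order so far=[0, 1, 4, 2, 5]
  pop 3: no out-edges | ready=[7] | order so far=[0, 1, 4, 2, 5, 3]
  pop 7: indeg[6]->0 | ready=[6] | order so far=[0, 1, 4, 2, 5, 3, 7]
  pop 6: no out-edges | ready=[] | order so far=[0, 1, 4, 2, 5, 3, 7, 6]
  Result: [0, 1, 4, 2, 5, 3, 7, 6]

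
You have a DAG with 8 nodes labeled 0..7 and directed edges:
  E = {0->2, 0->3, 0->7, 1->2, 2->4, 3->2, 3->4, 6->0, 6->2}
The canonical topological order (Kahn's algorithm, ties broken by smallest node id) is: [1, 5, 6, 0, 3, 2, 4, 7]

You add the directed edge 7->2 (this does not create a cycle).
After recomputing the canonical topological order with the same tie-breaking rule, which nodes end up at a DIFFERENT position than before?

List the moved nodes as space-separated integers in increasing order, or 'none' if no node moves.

Old toposort: [1, 5, 6, 0, 3, 2, 4, 7]
Added edge 7->2
Recompute Kahn (smallest-id tiebreak):
  initial in-degrees: [1, 0, 5, 1, 2, 0, 0, 1]
  ready (indeg=0): [1, 5, 6]
  pop 1: indeg[2]->4 | ready=[5, 6] | order so far=[1]
  pop 5: no out-edges | ready=[6] | order so far=[1, 5]
  pop 6: indeg[0]->0; indeg[2]->3 | ready=[0] | order so far=[1, 5, 6]
  pop 0: indeg[2]->2; indeg[3]->0; indeg[7]->0 | ready=[3, 7] | order so far=[1, 5, 6, 0]
  pop 3: indeg[2]->1; indeg[4]->1 | ready=[7] | order so far=[1, 5, 6, 0, 3]
  pop 7: indeg[2]->0 | ready=[2] | order so far=[1, 5, 6, 0, 3, 7]
  pop 2: indeg[4]->0 | ready=[4] | order so far=[1, 5, 6, 0, 3, 7, 2]
  pop 4: no out-edges | ready=[] | order so far=[1, 5, 6, 0, 3, 7, 2, 4]
New canonical toposort: [1, 5, 6, 0, 3, 7, 2, 4]
Compare positions:
  Node 0: index 3 -> 3 (same)
  Node 1: index 0 -> 0 (same)
  Node 2: index 5 -> 6 (moved)
  Node 3: index 4 -> 4 (same)
  Node 4: index 6 -> 7 (moved)
  Node 5: index 1 -> 1 (same)
  Node 6: index 2 -> 2 (same)
  Node 7: index 7 -> 5 (moved)
Nodes that changed position: 2 4 7

Answer: 2 4 7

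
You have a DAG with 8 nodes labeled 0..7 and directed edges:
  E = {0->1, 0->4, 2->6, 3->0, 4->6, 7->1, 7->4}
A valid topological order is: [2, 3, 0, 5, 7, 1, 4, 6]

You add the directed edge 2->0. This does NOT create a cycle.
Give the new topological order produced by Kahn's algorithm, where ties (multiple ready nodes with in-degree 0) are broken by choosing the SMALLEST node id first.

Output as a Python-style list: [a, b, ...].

Old toposort: [2, 3, 0, 5, 7, 1, 4, 6]
Added edge: 2->0
Position of 2 (0) < position of 0 (2). Old order still valid.
Run Kahn's algorithm (break ties by smallest node id):
  initial in-degrees: [2, 2, 0, 0, 2, 0, 2, 0]
  ready (indeg=0): [2, 3, 5, 7]
  pop 2: indeg[0]->1; indeg[6]->1 | ready=[3, 5, 7] | order so far=[2]
  pop 3: indeg[0]->0 | ready=[0, 5, 7] | order so far=[2, 3]
  pop 0: indeg[1]->1; indeg[4]->1 | ready=[5, 7] | order so far=[2, 3, 0]
  pop 5: no out-edges | ready=[7] | order so far=[2, 3, 0, 5]
  pop 7: indeg[1]->0; indeg[4]->0 | ready=[1, 4] | order so far=[2, 3, 0, 5, 7]
  pop 1: no out-edges | ready=[4] | order so far=[2, 3, 0, 5, 7, 1]
  pop 4: indeg[6]->0 | ready=[6] | order so far=[2, 3, 0, 5, 7, 1, 4]
  pop 6: no out-edges | ready=[] | order so far=[2, 3, 0, 5, 7, 1, 4, 6]
  Result: [2, 3, 0, 5, 7, 1, 4, 6]

Answer: [2, 3, 0, 5, 7, 1, 4, 6]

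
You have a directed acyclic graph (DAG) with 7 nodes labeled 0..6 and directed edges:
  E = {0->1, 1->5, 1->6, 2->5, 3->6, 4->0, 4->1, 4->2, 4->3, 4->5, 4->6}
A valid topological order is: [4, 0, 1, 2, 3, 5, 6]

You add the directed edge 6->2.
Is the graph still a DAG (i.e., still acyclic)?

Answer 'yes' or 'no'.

Given toposort: [4, 0, 1, 2, 3, 5, 6]
Position of 6: index 6; position of 2: index 3
New edge 6->2: backward (u after v in old order)
Backward edge: old toposort is now invalid. Check if this creates a cycle.
Does 2 already reach 6? Reachable from 2: [2, 5]. NO -> still a DAG (reorder needed).
Still a DAG? yes

Answer: yes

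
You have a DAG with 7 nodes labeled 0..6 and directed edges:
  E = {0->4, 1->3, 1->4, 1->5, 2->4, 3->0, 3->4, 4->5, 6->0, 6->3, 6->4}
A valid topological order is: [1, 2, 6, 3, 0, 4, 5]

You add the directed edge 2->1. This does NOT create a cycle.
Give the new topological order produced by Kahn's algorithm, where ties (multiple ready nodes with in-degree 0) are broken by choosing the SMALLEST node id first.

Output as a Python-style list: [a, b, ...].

Answer: [2, 1, 6, 3, 0, 4, 5]

Derivation:
Old toposort: [1, 2, 6, 3, 0, 4, 5]
Added edge: 2->1
Position of 2 (1) > position of 1 (0). Must reorder: 2 must now come before 1.
Run Kahn's algorithm (break ties by smallest node id):
  initial in-degrees: [2, 1, 0, 2, 5, 2, 0]
  ready (indeg=0): [2, 6]
  pop 2: indeg[1]->0; indeg[4]->4 | ready=[1, 6] | order so far=[2]
  pop 1: indeg[3]->1; indeg[4]->3; indeg[5]->1 | ready=[6] | order so far=[2, 1]
  pop 6: indeg[0]->1; indeg[3]->0; indeg[4]->2 | ready=[3] | order so far=[2, 1, 6]
  pop 3: indeg[0]->0; indeg[4]->1 | ready=[0] | order so far=[2, 1, 6, 3]
  pop 0: indeg[4]->0 | ready=[4] | order so far=[2, 1, 6, 3, 0]
  pop 4: indeg[5]->0 | ready=[5] | order so far=[2, 1, 6, 3, 0, 4]
  pop 5: no out-edges | ready=[] | order so far=[2, 1, 6, 3, 0, 4, 5]
  Result: [2, 1, 6, 3, 0, 4, 5]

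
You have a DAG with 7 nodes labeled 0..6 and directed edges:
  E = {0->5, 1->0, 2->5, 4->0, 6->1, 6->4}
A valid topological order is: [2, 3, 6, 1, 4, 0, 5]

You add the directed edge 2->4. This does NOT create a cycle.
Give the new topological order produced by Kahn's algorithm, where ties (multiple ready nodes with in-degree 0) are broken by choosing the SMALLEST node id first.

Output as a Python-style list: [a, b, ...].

Answer: [2, 3, 6, 1, 4, 0, 5]

Derivation:
Old toposort: [2, 3, 6, 1, 4, 0, 5]
Added edge: 2->4
Position of 2 (0) < position of 4 (4). Old order still valid.
Run Kahn's algorithm (break ties by smallest node id):
  initial in-degrees: [2, 1, 0, 0, 2, 2, 0]
  ready (indeg=0): [2, 3, 6]
  pop 2: indeg[4]->1; indeg[5]->1 | ready=[3, 6] | order so far=[2]
  pop 3: no out-edges | ready=[6] | order so far=[2, 3]
  pop 6: indeg[1]->0; indeg[4]->0 | ready=[1, 4] | order so far=[2, 3, 6]
  pop 1: indeg[0]->1 | ready=[4] | order so far=[2, 3, 6, 1]
  pop 4: indeg[0]->0 | ready=[0] | order so far=[2, 3, 6, 1, 4]
  pop 0: indeg[5]->0 | ready=[5] | order so far=[2, 3, 6, 1, 4, 0]
  pop 5: no out-edges | ready=[] | order so far=[2, 3, 6, 1, 4, 0, 5]
  Result: [2, 3, 6, 1, 4, 0, 5]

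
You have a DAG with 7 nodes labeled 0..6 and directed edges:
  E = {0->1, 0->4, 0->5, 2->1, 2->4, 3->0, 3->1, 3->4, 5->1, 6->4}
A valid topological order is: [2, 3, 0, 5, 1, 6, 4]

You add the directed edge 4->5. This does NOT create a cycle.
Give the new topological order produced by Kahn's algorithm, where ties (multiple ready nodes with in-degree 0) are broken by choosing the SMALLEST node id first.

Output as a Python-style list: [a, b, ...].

Old toposort: [2, 3, 0, 5, 1, 6, 4]
Added edge: 4->5
Position of 4 (6) > position of 5 (3). Must reorder: 4 must now come before 5.
Run Kahn's algorithm (break ties by smallest node id):
  initial in-degrees: [1, 4, 0, 0, 4, 2, 0]
  ready (indeg=0): [2, 3, 6]
  pop 2: indeg[1]->3; indeg[4]->3 | ready=[3, 6] | order so far=[2]
  pop 3: indeg[0]->0; indeg[1]->2; indeg[4]->2 | ready=[0, 6] | order so far=[2, 3]
  pop 0: indeg[1]->1; indeg[4]->1; indeg[5]->1 | ready=[6] | order so far=[2, 3, 0]
  pop 6: indeg[4]->0 | ready=[4] | order so far=[2, 3, 0, 6]
  pop 4: indeg[5]->0 | ready=[5] | order so far=[2, 3, 0, 6, 4]
  pop 5: indeg[1]->0 | ready=[1] | order so far=[2, 3, 0, 6, 4, 5]
  pop 1: no out-edges | ready=[] | order so far=[2, 3, 0, 6, 4, 5, 1]
  Result: [2, 3, 0, 6, 4, 5, 1]

Answer: [2, 3, 0, 6, 4, 5, 1]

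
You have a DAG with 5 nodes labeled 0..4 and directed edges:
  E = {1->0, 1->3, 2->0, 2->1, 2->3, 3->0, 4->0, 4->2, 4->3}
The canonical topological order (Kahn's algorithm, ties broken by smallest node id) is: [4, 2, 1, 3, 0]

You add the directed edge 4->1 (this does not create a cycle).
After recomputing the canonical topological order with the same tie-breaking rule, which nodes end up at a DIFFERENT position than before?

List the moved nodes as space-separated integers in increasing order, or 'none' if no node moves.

Old toposort: [4, 2, 1, 3, 0]
Added edge 4->1
Recompute Kahn (smallest-id tiebreak):
  initial in-degrees: [4, 2, 1, 3, 0]
  ready (indeg=0): [4]
  pop 4: indeg[0]->3; indeg[1]->1; indeg[2]->0; indeg[3]->2 | ready=[2] | order so far=[4]
  pop 2: indeg[0]->2; indeg[1]->0; indeg[3]->1 | ready=[1] | order so far=[4, 2]
  pop 1: indeg[0]->1; indeg[3]->0 | ready=[3] | order so far=[4, 2, 1]
  pop 3: indeg[0]->0 | ready=[0] | order so far=[4, 2, 1, 3]
  pop 0: no out-edges | ready=[] | order so far=[4, 2, 1, 3, 0]
New canonical toposort: [4, 2, 1, 3, 0]
Compare positions:
  Node 0: index 4 -> 4 (same)
  Node 1: index 2 -> 2 (same)
  Node 2: index 1 -> 1 (same)
  Node 3: index 3 -> 3 (same)
  Node 4: index 0 -> 0 (same)
Nodes that changed position: none

Answer: none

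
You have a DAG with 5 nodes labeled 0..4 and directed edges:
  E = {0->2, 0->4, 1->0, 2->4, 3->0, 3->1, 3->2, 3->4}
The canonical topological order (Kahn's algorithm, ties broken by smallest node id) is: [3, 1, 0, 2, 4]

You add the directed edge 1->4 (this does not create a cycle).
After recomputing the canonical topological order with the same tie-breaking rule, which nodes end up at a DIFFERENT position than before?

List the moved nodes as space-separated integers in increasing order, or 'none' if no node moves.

Answer: none

Derivation:
Old toposort: [3, 1, 0, 2, 4]
Added edge 1->4
Recompute Kahn (smallest-id tiebreak):
  initial in-degrees: [2, 1, 2, 0, 4]
  ready (indeg=0): [3]
  pop 3: indeg[0]->1; indeg[1]->0; indeg[2]->1; indeg[4]->3 | ready=[1] | order so far=[3]
  pop 1: indeg[0]->0; indeg[4]->2 | ready=[0] | order so far=[3, 1]
  pop 0: indeg[2]->0; indeg[4]->1 | ready=[2] | order so far=[3, 1, 0]
  pop 2: indeg[4]->0 | ready=[4] | order so far=[3, 1, 0, 2]
  pop 4: no out-edges | ready=[] | order so far=[3, 1, 0, 2, 4]
New canonical toposort: [3, 1, 0, 2, 4]
Compare positions:
  Node 0: index 2 -> 2 (same)
  Node 1: index 1 -> 1 (same)
  Node 2: index 3 -> 3 (same)
  Node 3: index 0 -> 0 (same)
  Node 4: index 4 -> 4 (same)
Nodes that changed position: none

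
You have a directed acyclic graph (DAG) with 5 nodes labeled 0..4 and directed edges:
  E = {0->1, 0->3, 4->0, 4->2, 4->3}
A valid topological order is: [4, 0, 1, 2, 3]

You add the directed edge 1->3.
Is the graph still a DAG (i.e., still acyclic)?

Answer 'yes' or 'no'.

Answer: yes

Derivation:
Given toposort: [4, 0, 1, 2, 3]
Position of 1: index 2; position of 3: index 4
New edge 1->3: forward
Forward edge: respects the existing order. Still a DAG, same toposort still valid.
Still a DAG? yes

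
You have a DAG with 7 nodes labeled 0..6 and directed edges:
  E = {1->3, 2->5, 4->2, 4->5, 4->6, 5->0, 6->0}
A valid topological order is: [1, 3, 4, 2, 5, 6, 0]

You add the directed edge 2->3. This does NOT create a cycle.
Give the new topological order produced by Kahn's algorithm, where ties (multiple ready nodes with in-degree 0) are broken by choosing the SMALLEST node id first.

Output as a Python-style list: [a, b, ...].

Old toposort: [1, 3, 4, 2, 5, 6, 0]
Added edge: 2->3
Position of 2 (3) > position of 3 (1). Must reorder: 2 must now come before 3.
Run Kahn's algorithm (break ties by smallest node id):
  initial in-degrees: [2, 0, 1, 2, 0, 2, 1]
  ready (indeg=0): [1, 4]
  pop 1: indeg[3]->1 | ready=[4] | order so far=[1]
  pop 4: indeg[2]->0; indeg[5]->1; indeg[6]->0 | ready=[2, 6] | order so far=[1, 4]
  pop 2: indeg[3]->0; indeg[5]->0 | ready=[3, 5, 6] | order so far=[1, 4, 2]
  pop 3: no out-edges | ready=[5, 6] | order so far=[1, 4, 2, 3]
  pop 5: indeg[0]->1 | ready=[6] | order so far=[1, 4, 2, 3, 5]
  pop 6: indeg[0]->0 | ready=[0] | order so far=[1, 4, 2, 3, 5, 6]
  pop 0: no out-edges | ready=[] | order so far=[1, 4, 2, 3, 5, 6, 0]
  Result: [1, 4, 2, 3, 5, 6, 0]

Answer: [1, 4, 2, 3, 5, 6, 0]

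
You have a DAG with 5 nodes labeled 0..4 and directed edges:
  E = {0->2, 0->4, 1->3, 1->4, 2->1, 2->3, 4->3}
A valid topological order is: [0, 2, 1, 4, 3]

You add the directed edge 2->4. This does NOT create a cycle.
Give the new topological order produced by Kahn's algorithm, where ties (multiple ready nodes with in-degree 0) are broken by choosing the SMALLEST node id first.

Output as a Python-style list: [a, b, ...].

Old toposort: [0, 2, 1, 4, 3]
Added edge: 2->4
Position of 2 (1) < position of 4 (3). Old order still valid.
Run Kahn's algorithm (break ties by smallest node id):
  initial in-degrees: [0, 1, 1, 3, 3]
  ready (indeg=0): [0]
  pop 0: indeg[2]->0; indeg[4]->2 | ready=[2] | order so far=[0]
  pop 2: indeg[1]->0; indeg[3]->2; indeg[4]->1 | ready=[1] | order so far=[0, 2]
  pop 1: indeg[3]->1; indeg[4]->0 | ready=[4] | order so far=[0, 2, 1]
  pop 4: indeg[3]->0 | ready=[3] | order so far=[0, 2, 1, 4]
  pop 3: no out-edges | ready=[] | order so far=[0, 2, 1, 4, 3]
  Result: [0, 2, 1, 4, 3]

Answer: [0, 2, 1, 4, 3]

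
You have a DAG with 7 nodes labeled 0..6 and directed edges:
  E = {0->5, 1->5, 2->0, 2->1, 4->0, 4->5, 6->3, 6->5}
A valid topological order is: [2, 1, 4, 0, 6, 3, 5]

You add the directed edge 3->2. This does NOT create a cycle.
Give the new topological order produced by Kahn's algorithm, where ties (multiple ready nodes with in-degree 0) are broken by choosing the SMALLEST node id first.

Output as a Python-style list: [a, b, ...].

Answer: [4, 6, 3, 2, 0, 1, 5]

Derivation:
Old toposort: [2, 1, 4, 0, 6, 3, 5]
Added edge: 3->2
Position of 3 (5) > position of 2 (0). Must reorder: 3 must now come before 2.
Run Kahn's algorithm (break ties by smallest node id):
  initial in-degrees: [2, 1, 1, 1, 0, 4, 0]
  ready (indeg=0): [4, 6]
  pop 4: indeg[0]->1; indeg[5]->3 | ready=[6] | order so far=[4]
  pop 6: indeg[3]->0; indeg[5]->2 | ready=[3] | order so far=[4, 6]
  pop 3: indeg[2]->0 | ready=[2] | order so far=[4, 6, 3]
  pop 2: indeg[0]->0; indeg[1]->0 | ready=[0, 1] | order so far=[4, 6, 3, 2]
  pop 0: indeg[5]->1 | ready=[1] | order so far=[4, 6, 3, 2, 0]
  pop 1: indeg[5]->0 | ready=[5] | order so far=[4, 6, 3, 2, 0, 1]
  pop 5: no out-edges | ready=[] | order so far=[4, 6, 3, 2, 0, 1, 5]
  Result: [4, 6, 3, 2, 0, 1, 5]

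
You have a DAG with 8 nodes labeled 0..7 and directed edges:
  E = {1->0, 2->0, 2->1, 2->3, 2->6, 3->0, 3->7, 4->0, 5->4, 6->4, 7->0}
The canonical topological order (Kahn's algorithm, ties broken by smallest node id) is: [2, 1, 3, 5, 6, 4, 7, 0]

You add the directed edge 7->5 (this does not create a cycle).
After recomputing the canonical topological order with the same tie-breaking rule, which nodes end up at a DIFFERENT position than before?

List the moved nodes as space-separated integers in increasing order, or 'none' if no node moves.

Old toposort: [2, 1, 3, 5, 6, 4, 7, 0]
Added edge 7->5
Recompute Kahn (smallest-id tiebreak):
  initial in-degrees: [5, 1, 0, 1, 2, 1, 1, 1]
  ready (indeg=0): [2]
  pop 2: indeg[0]->4; indeg[1]->0; indeg[3]->0; indeg[6]->0 | ready=[1, 3, 6] | order so far=[2]
  pop 1: indeg[0]->3 | ready=[3, 6] | order so far=[2, 1]
  pop 3: indeg[0]->2; indeg[7]->0 | ready=[6, 7] | order so far=[2, 1, 3]
  pop 6: indeg[4]->1 | ready=[7] | order so far=[2, 1, 3, 6]
  pop 7: indeg[0]->1; indeg[5]->0 | ready=[5] | order so far=[2, 1, 3, 6, 7]
  pop 5: indeg[4]->0 | ready=[4] | order so far=[2, 1, 3, 6, 7, 5]
  pop 4: indeg[0]->0 | ready=[0] | order so far=[2, 1, 3, 6, 7, 5, 4]
  pop 0: no out-edges | ready=[] | order so far=[2, 1, 3, 6, 7, 5, 4, 0]
New canonical toposort: [2, 1, 3, 6, 7, 5, 4, 0]
Compare positions:
  Node 0: index 7 -> 7 (same)
  Node 1: index 1 -> 1 (same)
  Node 2: index 0 -> 0 (same)
  Node 3: index 2 -> 2 (same)
  Node 4: index 5 -> 6 (moved)
  Node 5: index 3 -> 5 (moved)
  Node 6: index 4 -> 3 (moved)
  Node 7: index 6 -> 4 (moved)
Nodes that changed position: 4 5 6 7

Answer: 4 5 6 7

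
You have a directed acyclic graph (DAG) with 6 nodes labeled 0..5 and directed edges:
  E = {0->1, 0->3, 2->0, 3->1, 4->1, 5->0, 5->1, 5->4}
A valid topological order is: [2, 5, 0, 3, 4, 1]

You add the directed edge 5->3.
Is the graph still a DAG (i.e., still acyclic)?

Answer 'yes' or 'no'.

Given toposort: [2, 5, 0, 3, 4, 1]
Position of 5: index 1; position of 3: index 3
New edge 5->3: forward
Forward edge: respects the existing order. Still a DAG, same toposort still valid.
Still a DAG? yes

Answer: yes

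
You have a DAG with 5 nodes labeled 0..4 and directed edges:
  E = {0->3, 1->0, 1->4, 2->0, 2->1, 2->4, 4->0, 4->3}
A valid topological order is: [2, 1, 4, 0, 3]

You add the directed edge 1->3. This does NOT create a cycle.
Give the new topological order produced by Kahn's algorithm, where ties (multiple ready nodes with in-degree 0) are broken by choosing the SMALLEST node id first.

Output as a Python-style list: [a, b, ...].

Answer: [2, 1, 4, 0, 3]

Derivation:
Old toposort: [2, 1, 4, 0, 3]
Added edge: 1->3
Position of 1 (1) < position of 3 (4). Old order still valid.
Run Kahn's algorithm (break ties by smallest node id):
  initial in-degrees: [3, 1, 0, 3, 2]
  ready (indeg=0): [2]
  pop 2: indeg[0]->2; indeg[1]->0; indeg[4]->1 | ready=[1] | order so far=[2]
  pop 1: indeg[0]->1; indeg[3]->2; indeg[4]->0 | ready=[4] | order so far=[2, 1]
  pop 4: indeg[0]->0; indeg[3]->1 | ready=[0] | order so far=[2, 1, 4]
  pop 0: indeg[3]->0 | ready=[3] | order so far=[2, 1, 4, 0]
  pop 3: no out-edges | ready=[] | order so far=[2, 1, 4, 0, 3]
  Result: [2, 1, 4, 0, 3]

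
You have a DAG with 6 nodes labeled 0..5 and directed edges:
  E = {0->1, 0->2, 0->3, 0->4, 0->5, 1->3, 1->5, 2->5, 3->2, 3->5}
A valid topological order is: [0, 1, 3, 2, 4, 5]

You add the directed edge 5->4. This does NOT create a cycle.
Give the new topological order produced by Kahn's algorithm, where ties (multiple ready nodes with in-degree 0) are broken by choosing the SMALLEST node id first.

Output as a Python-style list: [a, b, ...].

Answer: [0, 1, 3, 2, 5, 4]

Derivation:
Old toposort: [0, 1, 3, 2, 4, 5]
Added edge: 5->4
Position of 5 (5) > position of 4 (4). Must reorder: 5 must now come before 4.
Run Kahn's algorithm (break ties by smallest node id):
  initial in-degrees: [0, 1, 2, 2, 2, 4]
  ready (indeg=0): [0]
  pop 0: indeg[1]->0; indeg[2]->1; indeg[3]->1; indeg[4]->1; indeg[5]->3 | ready=[1] | order so far=[0]
  pop 1: indeg[3]->0; indeg[5]->2 | ready=[3] | order so far=[0, 1]
  pop 3: indeg[2]->0; indeg[5]->1 | ready=[2] | order so far=[0, 1, 3]
  pop 2: indeg[5]->0 | ready=[5] | order so far=[0, 1, 3, 2]
  pop 5: indeg[4]->0 | ready=[4] | order so far=[0, 1, 3, 2, 5]
  pop 4: no out-edges | ready=[] | order so far=[0, 1, 3, 2, 5, 4]
  Result: [0, 1, 3, 2, 5, 4]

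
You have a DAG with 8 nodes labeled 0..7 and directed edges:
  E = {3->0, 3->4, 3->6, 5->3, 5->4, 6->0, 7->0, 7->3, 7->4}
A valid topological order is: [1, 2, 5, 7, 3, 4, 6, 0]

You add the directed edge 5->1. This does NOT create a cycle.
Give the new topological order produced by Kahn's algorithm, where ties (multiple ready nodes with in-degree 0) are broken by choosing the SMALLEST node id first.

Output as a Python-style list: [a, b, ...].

Old toposort: [1, 2, 5, 7, 3, 4, 6, 0]
Added edge: 5->1
Position of 5 (2) > position of 1 (0). Must reorder: 5 must now come before 1.
Run Kahn's algorithm (break ties by smallest node id):
  initial in-degrees: [3, 1, 0, 2, 3, 0, 1, 0]
  ready (indeg=0): [2, 5, 7]
  pop 2: no out-edges | ready=[5, 7] | order so far=[2]
  pop 5: indeg[1]->0; indeg[3]->1; indeg[4]->2 | ready=[1, 7] | order so far=[2, 5]
  pop 1: no out-edges | ready=[7] | order so far=[2, 5, 1]
  pop 7: indeg[0]->2; indeg[3]->0; indeg[4]->1 | ready=[3] | order so far=[2, 5, 1, 7]
  pop 3: indeg[0]->1; indeg[4]->0; indeg[6]->0 | ready=[4, 6] | order so far=[2, 5, 1, 7, 3]
  pop 4: no out-edges | ready=[6] | order so far=[2, 5, 1, 7, 3, 4]
  pop 6: indeg[0]->0 | ready=[0] | order so far=[2, 5, 1, 7, 3, 4, 6]
  pop 0: no out-edges | ready=[] | order so far=[2, 5, 1, 7, 3, 4, 6, 0]
  Result: [2, 5, 1, 7, 3, 4, 6, 0]

Answer: [2, 5, 1, 7, 3, 4, 6, 0]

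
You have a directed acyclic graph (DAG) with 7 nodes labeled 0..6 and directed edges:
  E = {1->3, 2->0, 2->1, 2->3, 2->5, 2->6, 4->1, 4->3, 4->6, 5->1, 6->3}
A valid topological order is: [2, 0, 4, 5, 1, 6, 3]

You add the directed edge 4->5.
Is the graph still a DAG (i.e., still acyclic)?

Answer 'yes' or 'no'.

Given toposort: [2, 0, 4, 5, 1, 6, 3]
Position of 4: index 2; position of 5: index 3
New edge 4->5: forward
Forward edge: respects the existing order. Still a DAG, same toposort still valid.
Still a DAG? yes

Answer: yes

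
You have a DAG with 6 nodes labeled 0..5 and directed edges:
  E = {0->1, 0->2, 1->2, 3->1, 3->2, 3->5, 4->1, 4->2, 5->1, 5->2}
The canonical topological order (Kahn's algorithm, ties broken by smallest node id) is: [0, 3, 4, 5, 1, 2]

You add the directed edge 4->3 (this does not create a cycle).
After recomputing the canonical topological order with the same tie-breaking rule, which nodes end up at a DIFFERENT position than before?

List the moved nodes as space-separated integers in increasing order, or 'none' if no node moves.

Old toposort: [0, 3, 4, 5, 1, 2]
Added edge 4->3
Recompute Kahn (smallest-id tiebreak):
  initial in-degrees: [0, 4, 5, 1, 0, 1]
  ready (indeg=0): [0, 4]
  pop 0: indeg[1]->3; indeg[2]->4 | ready=[4] | order so far=[0]
  pop 4: indeg[1]->2; indeg[2]->3; indeg[3]->0 | ready=[3] | order so far=[0, 4]
  pop 3: indeg[1]->1; indeg[2]->2; indeg[5]->0 | ready=[5] | order so far=[0, 4, 3]
  pop 5: indeg[1]->0; indeg[2]->1 | ready=[1] | order so far=[0, 4, 3, 5]
  pop 1: indeg[2]->0 | ready=[2] | order so far=[0, 4, 3, 5, 1]
  pop 2: no out-edges | ready=[] | order so far=[0, 4, 3, 5, 1, 2]
New canonical toposort: [0, 4, 3, 5, 1, 2]
Compare positions:
  Node 0: index 0 -> 0 (same)
  Node 1: index 4 -> 4 (same)
  Node 2: index 5 -> 5 (same)
  Node 3: index 1 -> 2 (moved)
  Node 4: index 2 -> 1 (moved)
  Node 5: index 3 -> 3 (same)
Nodes that changed position: 3 4

Answer: 3 4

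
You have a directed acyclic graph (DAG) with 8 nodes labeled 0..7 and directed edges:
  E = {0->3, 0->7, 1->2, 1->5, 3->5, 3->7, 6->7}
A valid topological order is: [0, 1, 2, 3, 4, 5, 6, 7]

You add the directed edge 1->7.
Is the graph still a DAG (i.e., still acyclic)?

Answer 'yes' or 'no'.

Answer: yes

Derivation:
Given toposort: [0, 1, 2, 3, 4, 5, 6, 7]
Position of 1: index 1; position of 7: index 7
New edge 1->7: forward
Forward edge: respects the existing order. Still a DAG, same toposort still valid.
Still a DAG? yes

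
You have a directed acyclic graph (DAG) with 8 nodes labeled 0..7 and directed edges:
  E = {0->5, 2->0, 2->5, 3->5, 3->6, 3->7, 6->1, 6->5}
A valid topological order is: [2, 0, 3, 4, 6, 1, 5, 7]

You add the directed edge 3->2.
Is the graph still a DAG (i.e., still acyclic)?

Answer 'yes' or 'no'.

Given toposort: [2, 0, 3, 4, 6, 1, 5, 7]
Position of 3: index 2; position of 2: index 0
New edge 3->2: backward (u after v in old order)
Backward edge: old toposort is now invalid. Check if this creates a cycle.
Does 2 already reach 3? Reachable from 2: [0, 2, 5]. NO -> still a DAG (reorder needed).
Still a DAG? yes

Answer: yes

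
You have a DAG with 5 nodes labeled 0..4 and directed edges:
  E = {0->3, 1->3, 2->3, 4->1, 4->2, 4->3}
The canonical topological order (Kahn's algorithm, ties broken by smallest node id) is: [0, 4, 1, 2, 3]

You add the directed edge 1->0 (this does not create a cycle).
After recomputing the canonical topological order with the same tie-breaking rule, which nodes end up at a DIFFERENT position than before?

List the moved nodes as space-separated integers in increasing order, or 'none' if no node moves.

Answer: 0 1 4

Derivation:
Old toposort: [0, 4, 1, 2, 3]
Added edge 1->0
Recompute Kahn (smallest-id tiebreak):
  initial in-degrees: [1, 1, 1, 4, 0]
  ready (indeg=0): [4]
  pop 4: indeg[1]->0; indeg[2]->0; indeg[3]->3 | ready=[1, 2] | order so far=[4]
  pop 1: indeg[0]->0; indeg[3]->2 | ready=[0, 2] | order so far=[4, 1]
  pop 0: indeg[3]->1 | ready=[2] | order so far=[4, 1, 0]
  pop 2: indeg[3]->0 | ready=[3] | order so far=[4, 1, 0, 2]
  pop 3: no out-edges | ready=[] | order so far=[4, 1, 0, 2, 3]
New canonical toposort: [4, 1, 0, 2, 3]
Compare positions:
  Node 0: index 0 -> 2 (moved)
  Node 1: index 2 -> 1 (moved)
  Node 2: index 3 -> 3 (same)
  Node 3: index 4 -> 4 (same)
  Node 4: index 1 -> 0 (moved)
Nodes that changed position: 0 1 4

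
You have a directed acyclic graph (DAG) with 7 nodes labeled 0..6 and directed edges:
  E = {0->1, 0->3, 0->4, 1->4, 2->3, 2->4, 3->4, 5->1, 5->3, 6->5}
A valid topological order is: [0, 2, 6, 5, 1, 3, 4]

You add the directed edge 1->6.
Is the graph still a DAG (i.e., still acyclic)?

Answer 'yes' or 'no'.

Answer: no

Derivation:
Given toposort: [0, 2, 6, 5, 1, 3, 4]
Position of 1: index 4; position of 6: index 2
New edge 1->6: backward (u after v in old order)
Backward edge: old toposort is now invalid. Check if this creates a cycle.
Does 6 already reach 1? Reachable from 6: [1, 3, 4, 5, 6]. YES -> cycle!
Still a DAG? no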